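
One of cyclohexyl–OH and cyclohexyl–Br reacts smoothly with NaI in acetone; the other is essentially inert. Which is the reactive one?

From cyclohexyl–OH the departing group would be OH⁻ (pKₐ(H₂O) ≈ 15.7). Strong base; essentially never leaves without prior activation.
From cyclohexyl–Br the leaving group is Br⁻ (pKₐ(HBr) ≈ -9). Weak base; good leaving group.
(In practice cyclohexyl–Br is made from cyclohexyl–OH by treatment with PBr₃, replacing the hydroxyl with bromide.)

cyclohexyl–Br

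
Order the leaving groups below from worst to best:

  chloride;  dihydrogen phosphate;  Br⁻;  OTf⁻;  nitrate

The more stable X⁻ (or X) is on its own — i.e. the weaker a base it is — the better a leaving group it makes.
OTf⁻: pKₐ(CF₃SO₃H (triflic acid)) ≈ -14 — charge spread over three oxygens and a CF₃ group; the premier leaving group in synthesis
Br⁻: pKₐ(HBr) ≈ -9 — weak base; good leaving group
chloride: pKₐ(HCl) ≈ -7
nitrate: pKₐ(HNO₃) ≈ -1.3 — resonance-delocalised over three oxygens
dihydrogen phosphate: pKₐ(H₃PO₄) ≈ 2.1 — moderate base; biological leaving group after further activation
The question asks for worst first, so the sequence is read in increasing leaving-group ability.

dihydrogen phosphate < nitrate < chloride < Br⁻ < OTf⁻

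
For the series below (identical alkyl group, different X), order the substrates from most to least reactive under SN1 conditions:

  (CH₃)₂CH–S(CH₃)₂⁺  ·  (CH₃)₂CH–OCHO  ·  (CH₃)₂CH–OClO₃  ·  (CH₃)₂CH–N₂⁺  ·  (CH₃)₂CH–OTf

(CH₃)₂CH–N₂⁺ > (CH₃)₂CH–OTf > (CH₃)₂CH–OClO₃ > (CH₃)₂CH–S(CH₃)₂⁺ > (CH₃)₂CH–OCHO

With the same alkyl group throughout, only the leaving group differentiates the rates.
Rank by basicity of the departing species: weakest base leaves most easily.
(CH₃)₂CH–N₂⁺ loses N₂: no meaningful conjugate acid; N₂ departs as an exceptionally stable neutral molecule
(CH₃)₂CH–OTf loses OTf⁻: pKₐ(CF₃SO₃H (triflic acid)) ≈ -14
(CH₃)₂CH–OClO₃ loses ClO₄⁻: pKₐ(HClO₄) ≈ -10
(CH₃)₂CH–S(CH₃)₂⁺ loses SR'₂: pKₐ(R'₂SH⁺) ≈ -7
(CH₃)₂CH–OCHO loses HCOO⁻: pKₐ(HCOOH) ≈ 3.8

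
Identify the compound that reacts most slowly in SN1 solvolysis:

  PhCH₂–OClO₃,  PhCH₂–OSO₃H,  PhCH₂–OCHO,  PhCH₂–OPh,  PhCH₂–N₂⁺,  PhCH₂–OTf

PhCH₂–OPh

The skeletons are identical, so relative rate is governed entirely by leaving-group ability.
The more stable X⁻ (or X) is on its own — i.e. the weaker a base it is — the better a leaving group it makes.
PhCH₂–N₂⁺ loses N₂: no meaningful conjugate acid; N₂ departs as an exceptionally stable neutral molecule
PhCH₂–OTf loses OTf⁻: pKₐ(CF₃SO₃H (triflic acid)) ≈ -14
PhCH₂–OClO₃ loses ClO₄⁻: pKₐ(HClO₄) ≈ -10
PhCH₂–OSO₃H loses HSO₄⁻: pKₐ(H₂SO₄) ≈ -3
PhCH₂–OCHO loses HCOO⁻: pKₐ(HCOOH) ≈ 3.8
PhCH₂–OPh loses PhO⁻: pKₐ(C₆H₅OH (phenol)) ≈ 10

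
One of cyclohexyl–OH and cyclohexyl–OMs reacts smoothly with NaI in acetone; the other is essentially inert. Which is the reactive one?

cyclohexyl–OMs

From cyclohexyl–OH the departing group would be OH⁻ (pKₐ(H₂O) ≈ 15.7). Strong base; essentially never leaves without prior activation.
From cyclohexyl–OMs the leaving group is OMs⁻ (pKₐ(CH₃SO₃H (MsOH)) ≈ -1.9). Resonance-delocalised alkanesulfonate.
(In practice cyclohexyl–OMs is made from cyclohexyl–OH by treatment with MsCl / Et₃N, converting the hydroxyl into a mesylate.)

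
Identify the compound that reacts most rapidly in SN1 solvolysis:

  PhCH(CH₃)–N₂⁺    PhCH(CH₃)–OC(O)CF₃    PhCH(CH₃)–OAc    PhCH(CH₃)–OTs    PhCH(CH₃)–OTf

PhCH(CH₃)–N₂⁺

The skeletons are identical, so relative rate is governed entirely by leaving-group ability.
The more stable X⁻ (or X) is on its own — i.e. the weaker a base it is — the better a leaving group it makes.
PhCH(CH₃)–N₂⁺ loses N₂: no meaningful conjugate acid; N₂ departs as an exceptionally stable neutral molecule
PhCH(CH₃)–OTf loses OTf⁻: pKₐ(CF₃SO₃H (triflic acid)) ≈ -14
PhCH(CH₃)–OTs loses OTs⁻: pKₐ(p-CH₃C₆H₄SO₃H (TsOH)) ≈ -2.8
PhCH(CH₃)–OC(O)CF₃ loses CF₃COO⁻: pKₐ(CF₃COOH) ≈ 0.2
PhCH(CH₃)–OAc loses AcO⁻: pKₐ(CH₃COOH) ≈ 4.8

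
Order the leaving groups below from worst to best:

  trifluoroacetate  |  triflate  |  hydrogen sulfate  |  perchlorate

A good leaving group is a weak base: the lower the pKₐ of its conjugate acid, the more readily it departs.
triflate: pKₐ(CF₃SO₃H (triflic acid)) ≈ -14
perchlorate: pKₐ(HClO₄) ≈ -10
hydrogen sulfate: pKₐ(H₂SO₄) ≈ -3
trifluoroacetate: pKₐ(CF₃COOH) ≈ 0.2
The question asks for worst first, so the sequence is read in increasing leaving-group ability.

trifluoroacetate < hydrogen sulfate < perchlorate < triflate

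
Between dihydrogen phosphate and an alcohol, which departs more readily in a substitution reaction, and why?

an alcohol

an alcohol is the better leaving group.
pKₐ(R'OH₂⁺) ≈ -2.4 versus pKₐ(H₃PO₄) ≈ 2.1: an alcohol is the much weaker base.
Neutral; leaves from a protonated ether (an oxonium ion, R–O(H)R'⁺).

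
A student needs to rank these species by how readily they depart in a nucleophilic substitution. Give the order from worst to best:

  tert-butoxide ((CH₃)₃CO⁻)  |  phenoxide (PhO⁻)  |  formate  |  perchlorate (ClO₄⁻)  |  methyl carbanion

A good leaving group is a weak base: the lower the pKₐ of its conjugate acid, the more readily it departs.
perchlorate (ClO₄⁻): pKₐ(HClO₄) ≈ -10 — extremely weak base; rarely used for safety reasons
formate: pKₐ(HCOOH) ≈ 3.8 — resonance-stabilised carboxylate
phenoxide (PhO⁻): pKₐ(C₆H₅OH (phenol)) ≈ 10 — resonance into the ring helps, but still a poor LG
tert-butoxide ((CH₃)₃CO⁻): pKₐ(t-BuOH) ≈ 18 — bulky, strongly basic alkoxide
methyl carbanion: pKₐ(CH₄) ≈ 48 — unstabilised carbanion; the worst conceivable leaving group
The question asks for worst first, so the sequence is read in increasing leaving-group ability.

methyl carbanion < tert-butoxide ((CH₃)₃CO⁻) < phenoxide (PhO⁻) < formate < perchlorate (ClO₄⁻)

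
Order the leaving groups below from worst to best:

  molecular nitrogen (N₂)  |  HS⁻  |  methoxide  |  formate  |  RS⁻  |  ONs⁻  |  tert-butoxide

tert-butoxide < methoxide < RS⁻ < HS⁻ < formate < ONs⁻ < molecular nitrogen (N₂)

The more stable X⁻ (or X) is on its own — i.e. the weaker a base it is — the better a leaving group it makes.
molecular nitrogen (N₂): no meaningful conjugate acid; N₂ departs as an exceptionally stable neutral molecule
ONs⁻: pKₐ(p-O₂NC₆H₄SO₃H) ≈ -3.5 — p-nitro group further stabilises the sulfonate
formate: pKₐ(HCOOH) ≈ 3.8 — resonance-stabilised carboxylate
HS⁻: pKₐ(H₂S) ≈ 7 — larger and more polarisable than the oxygen analogue
RS⁻: pKₐ(RSH (a thiol)) ≈ 10.5
methoxide: pKₐ(CH₃OH) ≈ 15.5
tert-butoxide: pKₐ(t-BuOH) ≈ 18 — bulky, strongly basic alkoxide
The question asks for worst first, so the sequence is read in increasing leaving-group ability.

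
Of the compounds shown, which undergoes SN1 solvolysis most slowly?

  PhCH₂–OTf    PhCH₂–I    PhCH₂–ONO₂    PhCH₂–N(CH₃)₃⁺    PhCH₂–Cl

PhCH₂–N(CH₃)₃⁺

With the same alkyl group throughout, only the leaving group differentiates the rates.
Leaving-group ability tracks the stability of the departed species; conjugate-acid pKₐ is the usual yardstick (lower pKₐ → better LG).
PhCH₂–OTf loses OTf⁻: pKₐ(CF₃SO₃H (triflic acid)) ≈ -14
PhCH₂–I loses I⁻: pKₐ(HI) ≈ -10
PhCH₂–Cl loses Cl⁻: pKₐ(HCl) ≈ -7
PhCH₂–ONO₂ loses NO₃⁻: pKₐ(HNO₃) ≈ -1.3
PhCH₂–N(CH₃)₃⁺ loses NR'₃: pKₐ(R'₃NH⁺) ≈ 10.7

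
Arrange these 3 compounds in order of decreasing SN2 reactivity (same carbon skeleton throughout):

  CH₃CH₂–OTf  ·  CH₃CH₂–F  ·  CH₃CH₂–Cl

CH₃CH₂–OTf > CH₃CH₂–Cl > CH₃CH₂–F

Identical carbon frameworks mean the comparison reduces to leaving-group quality.
The more stable X⁻ (or X) is on its own — i.e. the weaker a base it is — the better a leaving group it makes.
CH₃CH₂–OTf loses OTf⁻: pKₐ(CF₃SO₃H (triflic acid)) ≈ -14
CH₃CH₂–Cl loses Cl⁻: pKₐ(HCl) ≈ -7
CH₃CH₂–F loses F⁻: pKₐ(HF) ≈ 3.2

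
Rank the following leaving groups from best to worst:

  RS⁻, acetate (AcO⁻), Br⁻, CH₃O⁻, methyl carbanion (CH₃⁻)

Br⁻ > acetate (AcO⁻) > RS⁻ > CH₃O⁻ > methyl carbanion (CH₃⁻)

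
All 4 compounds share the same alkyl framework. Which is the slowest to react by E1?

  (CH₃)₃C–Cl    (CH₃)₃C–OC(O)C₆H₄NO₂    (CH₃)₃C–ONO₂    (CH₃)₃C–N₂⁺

(CH₃)₃C–OC(O)C₆H₄NO₂

Identical carbon frameworks mean the comparison reduces to leaving-group quality.
Leaving-group ability tracks the stability of the departed species; conjugate-acid pKₐ is the usual yardstick (lower pKₐ → better LG).
(CH₃)₃C–N₂⁺ loses N₂: no meaningful conjugate acid; N₂ departs as an exceptionally stable neutral molecule
(CH₃)₃C–Cl loses Cl⁻: pKₐ(HCl) ≈ -7
(CH₃)₃C–ONO₂ loses NO₃⁻: pKₐ(HNO₃) ≈ -1.3
(CH₃)₃C–OC(O)C₆H₄NO₂ loses p-O₂N–C₆H₄–COO⁻: pKₐ(p-nitrobenzoic acid) ≈ 3.4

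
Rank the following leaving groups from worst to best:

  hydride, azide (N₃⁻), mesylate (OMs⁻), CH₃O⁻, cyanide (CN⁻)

hydride < CH₃O⁻ < cyanide (CN⁻) < azide (N₃⁻) < mesylate (OMs⁻)

Rank by basicity of the departing species: weakest base leaves most easily.
mesylate (OMs⁻): pKₐ(CH₃SO₃H (MsOH)) ≈ -1.9 — resonance-delocalised alkanesulfonate
azide (N₃⁻): pKₐ(HN₃) ≈ 4.7 — linear, resonance-stabilised
cyanide (CN⁻): pKₐ(HCN) ≈ 9.2
CH₃O⁻: pKₐ(CH₃OH) ≈ 15.5
hydride: pKₐ(H₂) ≈ 36 — extremely strong base; leaves only in special hydride-transfer contexts
Reversing gives the worst-to-best order requested.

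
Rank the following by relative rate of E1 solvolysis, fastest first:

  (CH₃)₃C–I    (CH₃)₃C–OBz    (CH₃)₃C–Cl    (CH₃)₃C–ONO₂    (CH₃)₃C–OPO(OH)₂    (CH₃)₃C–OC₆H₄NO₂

Identical carbon frameworks mean the comparison reduces to leaving-group quality.
Rank by basicity of the departing species: weakest base leaves most easily.
(CH₃)₃C–I loses I⁻: pKₐ(HI) ≈ -10
(CH₃)₃C–Cl loses Cl⁻: pKₐ(HCl) ≈ -7
(CH₃)₃C–ONO₂ loses NO₃⁻: pKₐ(HNO₃) ≈ -1.3
(CH₃)₃C–OPO(OH)₂ loses H₂PO₄⁻: pKₐ(H₃PO₄) ≈ 2.1
(CH₃)₃C–OBz loses PhCOO⁻: pKₐ(C₆H₅COOH) ≈ 4.2
(CH₃)₃C–OC₆H₄NO₂ loses p-O₂N–C₆H₄–O⁻: pKₐ(p-nitrophenol) ≈ 7.2

(CH₃)₃C–I > (CH₃)₃C–Cl > (CH₃)₃C–ONO₂ > (CH₃)₃C–OPO(OH)₂ > (CH₃)₃C–OBz > (CH₃)₃C–OC₆H₄NO₂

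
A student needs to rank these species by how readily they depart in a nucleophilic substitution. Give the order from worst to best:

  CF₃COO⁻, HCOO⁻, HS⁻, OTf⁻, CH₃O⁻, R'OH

OTf⁻: pKₐ(CF₃SO₃H (triflic acid)) ≈ -14
R'OH: pKₐ(R'OH₂⁺) ≈ -2.4 — neutral; leaves from a protonated ether (an oxonium ion, R–O(H)R'⁺)
CF₃COO⁻: pKₐ(CF₃COOH) ≈ 0.2
HCOO⁻: pKₐ(HCOOH) ≈ 3.8
HS⁻: pKₐ(H₂S) ≈ 7 — larger and more polarisable than the oxygen analogue
CH₃O⁻: pKₐ(CH₃OH) ≈ 15.5
The question asks for worst first, so the sequence is read in increasing leaving-group ability.

CH₃O⁻ < HS⁻ < HCOO⁻ < CF₃COO⁻ < R'OH < OTf⁻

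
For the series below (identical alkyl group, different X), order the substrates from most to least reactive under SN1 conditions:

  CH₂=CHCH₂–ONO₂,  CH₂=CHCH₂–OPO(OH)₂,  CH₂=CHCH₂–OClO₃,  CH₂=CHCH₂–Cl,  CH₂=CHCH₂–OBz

Identical carbon frameworks mean the comparison reduces to leaving-group quality.
The more stable X⁻ (or X) is on its own — i.e. the weaker a base it is — the better a leaving group it makes.
CH₂=CHCH₂–OClO₃ loses ClO₄⁻: pKₐ(HClO₄) ≈ -10
CH₂=CHCH₂–Cl loses Cl⁻: pKₐ(HCl) ≈ -7
CH₂=CHCH₂–ONO₂ loses NO₃⁻: pKₐ(HNO₃) ≈ -1.3
CH₂=CHCH₂–OPO(OH)₂ loses H₂PO₄⁻: pKₐ(H₃PO₄) ≈ 2.1
CH₂=CHCH₂–OBz loses PhCOO⁻: pKₐ(C₆H₅COOH) ≈ 4.2

CH₂=CHCH₂–OClO₃ > CH₂=CHCH₂–Cl > CH₂=CHCH₂–ONO₂ > CH₂=CHCH₂–OPO(OH)₂ > CH₂=CHCH₂–OBz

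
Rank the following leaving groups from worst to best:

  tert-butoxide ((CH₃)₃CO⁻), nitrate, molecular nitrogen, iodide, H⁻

H⁻ < tert-butoxide ((CH₃)₃CO⁻) < nitrate < iodide < molecular nitrogen

Rank by basicity of the departing species: weakest base leaves most easily.
molecular nitrogen: no meaningful conjugate acid; N₂ departs as an exceptionally stable neutral molecule
iodide: pKₐ(HI) ≈ -10
nitrate: pKₐ(HNO₃) ≈ -1.3 — resonance-delocalised over three oxygens
tert-butoxide ((CH₃)₃CO⁻): pKₐ(t-BuOH) ≈ 18 — bulky, strongly basic alkoxide
H⁻: pKₐ(H₂) ≈ 36
Reversing gives the worst-to-best order requested.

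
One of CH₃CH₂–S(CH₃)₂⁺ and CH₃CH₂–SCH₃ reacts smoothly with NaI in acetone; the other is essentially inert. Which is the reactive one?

From CH₃CH₂–SCH₃ the departing group would be RS⁻ (pKₐ(RSH (a thiol)) ≈ 10.5). Moderately basic; rarely leaves without activation.
From CH₃CH₂–S(CH₃)₂⁺ the leaving group is SR'₂ (pKₐ(R'₂SH⁺) ≈ -7). Neutral; leaves from a sulfonium salt (R–SR'₂⁺).
(In practice CH₃CH₂–S(CH₃)₂⁺ is made from CH₃CH₂–SCH₃ by S-methylation with CH₃I, allowing neutral dimethyl sulfide, rather than methanethiolate, to depart.)

CH₃CH₂–S(CH₃)₂⁺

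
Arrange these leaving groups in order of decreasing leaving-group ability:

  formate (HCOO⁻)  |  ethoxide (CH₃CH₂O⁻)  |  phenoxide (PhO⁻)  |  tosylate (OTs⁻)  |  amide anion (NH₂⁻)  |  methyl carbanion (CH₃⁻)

tosylate (OTs⁻) > formate (HCOO⁻) > phenoxide (PhO⁻) > ethoxide (CH₃CH₂O⁻) > amide anion (NH₂⁻) > methyl carbanion (CH₃⁻)

tosylate (OTs⁻): pKₐ(p-CH₃C₆H₄SO₃H (TsOH)) ≈ -2.8
formate (HCOO⁻): pKₐ(HCOOH) ≈ 3.8
phenoxide (PhO⁻): pKₐ(C₆H₅OH (phenol)) ≈ 10
ethoxide (CH₃CH₂O⁻): pKₐ(CH₃CH₂OH) ≈ 16
amide anion (NH₂⁻): pKₐ(NH₃) ≈ 38
methyl carbanion (CH₃⁻): pKₐ(CH₄) ≈ 48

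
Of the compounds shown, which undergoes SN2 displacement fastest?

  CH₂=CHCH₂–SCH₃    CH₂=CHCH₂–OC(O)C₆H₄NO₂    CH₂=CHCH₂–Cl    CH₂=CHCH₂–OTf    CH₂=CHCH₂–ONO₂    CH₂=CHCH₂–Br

CH₂=CHCH₂–OTf

With the same alkyl group throughout, only the leaving group differentiates the rates.
The more stable X⁻ (or X) is on its own — i.e. the weaker a base it is — the better a leaving group it makes.
CH₂=CHCH₂–OTf loses OTf⁻: pKₐ(CF₃SO₃H (triflic acid)) ≈ -14
CH₂=CHCH₂–Br loses Br⁻: pKₐ(HBr) ≈ -9
CH₂=CHCH₂–Cl loses Cl⁻: pKₐ(HCl) ≈ -7
CH₂=CHCH₂–ONO₂ loses NO₃⁻: pKₐ(HNO₃) ≈ -1.3
CH₂=CHCH₂–OC(O)C₆H₄NO₂ loses p-O₂N–C₆H₄–COO⁻: pKₐ(p-nitrobenzoic acid) ≈ 3.4
CH₂=CHCH₂–SCH₃ loses RS⁻: pKₐ(RSH (a thiol)) ≈ 10.5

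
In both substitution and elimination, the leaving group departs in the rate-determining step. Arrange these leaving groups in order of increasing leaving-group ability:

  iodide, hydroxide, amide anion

Leaving-group ability tracks the stability of the departed species; conjugate-acid pKₐ is the usual yardstick (lower pKₐ → better LG).
iodide: pKₐ(HI) ≈ -10 — large, highly polarisable; very weak base
hydroxide: pKₐ(H₂O) ≈ 15.7 — strong base; essentially never leaves without prior activation
amide anion: pKₐ(NH₃) ≈ 38
Reversing gives the worst-to-best order requested.

amide anion < hydroxide < iodide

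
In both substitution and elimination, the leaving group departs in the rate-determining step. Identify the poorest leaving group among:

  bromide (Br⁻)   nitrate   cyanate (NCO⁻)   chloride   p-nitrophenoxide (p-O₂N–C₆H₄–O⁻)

p-nitrophenoxide (p-O₂N–C₆H₄–O⁻)

bromide (Br⁻): pKₐ(HBr) ≈ -9
chloride: pKₐ(HCl) ≈ -7
nitrate: pKₐ(HNO₃) ≈ -1.3
cyanate (NCO⁻): pKₐ(HOCN) ≈ 3.5
p-nitrophenoxide (p-O₂N–C₆H₄–O⁻): pKₐ(p-nitrophenol) ≈ 7.2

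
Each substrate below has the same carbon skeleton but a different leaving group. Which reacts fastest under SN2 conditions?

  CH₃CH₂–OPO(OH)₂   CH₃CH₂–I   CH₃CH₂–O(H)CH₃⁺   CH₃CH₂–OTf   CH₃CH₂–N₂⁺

With the same alkyl group throughout, only the leaving group differentiates the rates.
Rank by basicity of the departing species: weakest base leaves most easily.
CH₃CH₂–N₂⁺ loses N₂: no meaningful conjugate acid; N₂ departs as an exceptionally stable neutral molecule
CH₃CH₂–OTf loses OTf⁻: pKₐ(CF₃SO₃H (triflic acid)) ≈ -14
CH₃CH₂–I loses I⁻: pKₐ(HI) ≈ -10
CH₃CH₂–O(H)CH₃⁺ loses R'OH: pKₐ(R'OH₂⁺) ≈ -2.4
CH₃CH₂–OPO(OH)₂ loses H₂PO₄⁻: pKₐ(H₃PO₄) ≈ 2.1

CH₃CH₂–N₂⁺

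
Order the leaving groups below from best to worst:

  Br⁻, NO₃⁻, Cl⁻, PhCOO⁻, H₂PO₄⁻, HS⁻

The more stable X⁻ (or X) is on its own — i.e. the weaker a base it is — the better a leaving group it makes.
Br⁻: pKₐ(HBr) ≈ -9
Cl⁻: pKₐ(HCl) ≈ -7 — moderately weak base
NO₃⁻: pKₐ(HNO₃) ≈ -1.3
H₂PO₄⁻: pKₐ(H₃PO₄) ≈ 2.1
PhCOO⁻: pKₐ(C₆H₅COOH) ≈ 4.2 — aryl carboxylate
HS⁻: pKₐ(H₂S) ≈ 7

Br⁻ > Cl⁻ > NO₃⁻ > H₂PO₄⁻ > PhCOO⁻ > HS⁻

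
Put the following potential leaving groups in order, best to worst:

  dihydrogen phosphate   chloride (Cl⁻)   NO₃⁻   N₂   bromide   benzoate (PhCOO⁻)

N₂ > bromide > chloride (Cl⁻) > NO₃⁻ > dihydrogen phosphate > benzoate (PhCOO⁻)

The more stable X⁻ (or X) is on its own — i.e. the weaker a base it is — the better a leaving group it makes.
N₂: no meaningful conjugate acid; N₂ departs as an exceptionally stable neutral molecule
bromide: pKₐ(HBr) ≈ -9 — weak base; good leaving group
chloride (Cl⁻): pKₐ(HCl) ≈ -7 — moderately weak base
NO₃⁻: pKₐ(HNO₃) ≈ -1.3
dihydrogen phosphate: pKₐ(H₃PO₄) ≈ 2.1 — moderate base; biological leaving group after further activation
benzoate (PhCOO⁻): pKₐ(C₆H₅COOH) ≈ 4.2 — aryl carboxylate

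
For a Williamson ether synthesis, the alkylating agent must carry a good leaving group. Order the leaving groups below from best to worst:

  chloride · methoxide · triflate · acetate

triflate: pKₐ(CF₃SO₃H (triflic acid)) ≈ -14 — charge spread over three oxygens and a CF₃ group; the premier leaving group in synthesis
chloride: pKₐ(HCl) ≈ -7
acetate: pKₐ(CH₃COOH) ≈ 4.8
methoxide: pKₐ(CH₃OH) ≈ 15.5 — strong base; alkoxides do not leave unassisted

triflate > chloride > acetate > methoxide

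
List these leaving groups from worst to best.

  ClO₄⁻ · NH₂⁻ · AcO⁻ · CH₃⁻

CH₃⁻ < NH₂⁻ < AcO⁻ < ClO₄⁻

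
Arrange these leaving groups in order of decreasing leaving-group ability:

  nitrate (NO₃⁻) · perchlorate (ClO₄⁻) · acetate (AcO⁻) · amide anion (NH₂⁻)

perchlorate (ClO₄⁻) > nitrate (NO₃⁻) > acetate (AcO⁻) > amide anion (NH₂⁻)

Rank by basicity of the departing species: weakest base leaves most easily.
perchlorate (ClO₄⁻): pKₐ(HClO₄) ≈ -10
nitrate (NO₃⁻): pKₐ(HNO₃) ≈ -1.3 — resonance-delocalised over three oxygens
acetate (AcO⁻): pKₐ(CH₃COOH) ≈ 4.8 — resonance-stabilised but still a weak base
amide anion (NH₂⁻): pKₐ(NH₃) ≈ 38 — extremely strong base; never a leaving group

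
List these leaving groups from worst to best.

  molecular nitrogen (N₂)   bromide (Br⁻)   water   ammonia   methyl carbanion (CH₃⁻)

methyl carbanion (CH₃⁻) < ammonia < water < bromide (Br⁻) < molecular nitrogen (N₂)

molecular nitrogen (N₂): no meaningful conjugate acid; N₂ departs as an exceptionally stable neutral molecule
bromide (Br⁻): pKₐ(HBr) ≈ -9
water: pKₐ(H₃O⁺) ≈ -1.7
ammonia: pKₐ(NH₄⁺) ≈ 9.2
methyl carbanion (CH₃⁻): pKₐ(CH₄) ≈ 48
Listed from poorest to best leaving group as asked.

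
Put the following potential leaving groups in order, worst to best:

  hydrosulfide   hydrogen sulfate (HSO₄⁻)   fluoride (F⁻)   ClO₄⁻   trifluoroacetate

The more stable X⁻ (or X) is on its own — i.e. the weaker a base it is — the better a leaving group it makes.
ClO₄⁻: pKₐ(HClO₄) ≈ -10 — extremely weak base; rarely used for safety reasons
hydrogen sulfate (HSO₄⁻): pKₐ(H₂SO₄) ≈ -3 — conjugate base of a strong mineral acid
trifluoroacetate: pKₐ(CF₃COOH) ≈ 0.2
fluoride (F⁻): pKₐ(HF) ≈ 3.2 — small and strongly basic; the poor halide leaving group
hydrosulfide: pKₐ(H₂S) ≈ 7 — larger and more polarisable than the oxygen analogue
Listed from poorest to best leaving group as asked.

hydrosulfide < fluoride (F⁻) < trifluoroacetate < hydrogen sulfate (HSO₄⁻) < ClO₄⁻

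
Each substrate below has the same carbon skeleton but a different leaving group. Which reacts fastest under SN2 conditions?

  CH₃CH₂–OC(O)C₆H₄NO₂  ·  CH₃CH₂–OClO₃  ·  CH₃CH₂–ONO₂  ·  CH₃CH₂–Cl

Same R in every case — rank the leaving groups.
Leaving-group ability tracks the stability of the departed species; conjugate-acid pKₐ is the usual yardstick (lower pKₐ → better LG).
CH₃CH₂–OClO₃ loses ClO₄⁻: pKₐ(HClO₄) ≈ -10
CH₃CH₂–Cl loses Cl⁻: pKₐ(HCl) ≈ -7
CH₃CH₂–ONO₂ loses NO₃⁻: pKₐ(HNO₃) ≈ -1.3
CH₃CH₂–OC(O)C₆H₄NO₂ loses p-O₂N–C₆H₄–COO⁻: pKₐ(p-nitrobenzoic acid) ≈ 3.4

CH₃CH₂–OClO₃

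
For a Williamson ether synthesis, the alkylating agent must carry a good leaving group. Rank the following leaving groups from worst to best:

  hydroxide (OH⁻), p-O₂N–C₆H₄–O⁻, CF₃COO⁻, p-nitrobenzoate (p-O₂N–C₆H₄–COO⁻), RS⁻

The more stable X⁻ (or X) is on its own — i.e. the weaker a base it is — the better a leaving group it makes.
CF₃COO⁻: pKₐ(CF₃COOH) ≈ 0.2 — strongly electron-withdrawing CF₃ stabilises the carboxylate
p-nitrobenzoate (p-O₂N–C₆H₄–COO⁻): pKₐ(p-nitrobenzoic acid) ≈ 3.4 — electron-withdrawing nitro group stabilises the carboxylate
p-O₂N–C₆H₄–O⁻: pKₐ(p-nitrophenol) ≈ 7.2 — nitro group delocalises the charge; the classic chromogenic LG
RS⁻: pKₐ(RSH (a thiol)) ≈ 10.5 — moderately basic; rarely leaves without activation
hydroxide (OH⁻): pKₐ(H₂O) ≈ 15.7 — strong base; essentially never leaves without prior activation
Reversing gives the worst-to-best order requested.

hydroxide (OH⁻) < RS⁻ < p-O₂N–C₆H₄–O⁻ < p-nitrobenzoate (p-O₂N–C₆H₄–COO⁻) < CF₃COO⁻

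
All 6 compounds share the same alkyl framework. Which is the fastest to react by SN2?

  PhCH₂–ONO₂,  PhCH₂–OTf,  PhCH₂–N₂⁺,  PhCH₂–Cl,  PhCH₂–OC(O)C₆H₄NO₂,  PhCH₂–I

The skeletons are identical, so relative rate is governed entirely by leaving-group ability.
Rank by basicity of the departing species: weakest base leaves most easily.
PhCH₂–N₂⁺ loses N₂: no meaningful conjugate acid; N₂ departs as an exceptionally stable neutral molecule
PhCH₂–OTf loses OTf⁻: pKₐ(CF₃SO₃H (triflic acid)) ≈ -14
PhCH₂–I loses I⁻: pKₐ(HI) ≈ -10
PhCH₂–Cl loses Cl⁻: pKₐ(HCl) ≈ -7
PhCH₂–ONO₂ loses NO₃⁻: pKₐ(HNO₃) ≈ -1.3
PhCH₂–OC(O)C₆H₄NO₂ loses p-O₂N–C₆H₄–COO⁻: pKₐ(p-nitrobenzoic acid) ≈ 3.4

PhCH₂–N₂⁺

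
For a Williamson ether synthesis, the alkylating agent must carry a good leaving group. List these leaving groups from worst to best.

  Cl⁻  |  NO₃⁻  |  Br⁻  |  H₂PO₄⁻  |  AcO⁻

AcO⁻ < H₂PO₄⁻ < NO₃⁻ < Cl⁻ < Br⁻

A good leaving group is a weak base: the lower the pKₐ of its conjugate acid, the more readily it departs.
Br⁻: pKₐ(HBr) ≈ -9 — weak base; good leaving group
Cl⁻: pKₐ(HCl) ≈ -7
NO₃⁻: pKₐ(HNO₃) ≈ -1.3 — resonance-delocalised over three oxygens
H₂PO₄⁻: pKₐ(H₃PO₄) ≈ 2.1 — moderate base; biological leaving group after further activation
AcO⁻: pKₐ(CH₃COOH) ≈ 4.8 — resonance-stabilised but still a weak base
Listed from poorest to best leaving group as asked.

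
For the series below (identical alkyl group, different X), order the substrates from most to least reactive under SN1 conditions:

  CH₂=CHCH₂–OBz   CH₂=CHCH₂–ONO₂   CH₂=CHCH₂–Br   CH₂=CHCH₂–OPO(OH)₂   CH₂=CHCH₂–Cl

Same R in every case — rank the leaving groups.
A good leaving group is a weak base: the lower the pKₐ of its conjugate acid, the more readily it departs.
CH₂=CHCH₂–Br loses Br⁻: pKₐ(HBr) ≈ -9
CH₂=CHCH₂–Cl loses Cl⁻: pKₐ(HCl) ≈ -7
CH₂=CHCH₂–ONO₂ loses NO₃⁻: pKₐ(HNO₃) ≈ -1.3
CH₂=CHCH₂–OPO(OH)₂ loses H₂PO₄⁻: pKₐ(H₃PO₄) ≈ 2.1
CH₂=CHCH₂–OBz loses PhCOO⁻: pKₐ(C₆H₅COOH) ≈ 4.2

CH₂=CHCH₂–Br > CH₂=CHCH₂–Cl > CH₂=CHCH₂–ONO₂ > CH₂=CHCH₂–OPO(OH)₂ > CH₂=CHCH₂–OBz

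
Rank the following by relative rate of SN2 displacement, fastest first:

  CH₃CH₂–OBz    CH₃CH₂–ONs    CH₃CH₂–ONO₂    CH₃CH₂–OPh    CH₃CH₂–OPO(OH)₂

CH₃CH₂–ONs > CH₃CH₂–ONO₂ > CH₃CH₂–OPO(OH)₂ > CH₃CH₂–OBz > CH₃CH₂–OPh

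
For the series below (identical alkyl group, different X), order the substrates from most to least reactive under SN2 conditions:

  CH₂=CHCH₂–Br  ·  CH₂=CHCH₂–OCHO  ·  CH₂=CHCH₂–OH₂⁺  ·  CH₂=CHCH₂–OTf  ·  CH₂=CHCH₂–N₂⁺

CH₂=CHCH₂–N₂⁺ > CH₂=CHCH₂–OTf > CH₂=CHCH₂–Br > CH₂=CHCH₂–OH₂⁺ > CH₂=CHCH₂–OCHO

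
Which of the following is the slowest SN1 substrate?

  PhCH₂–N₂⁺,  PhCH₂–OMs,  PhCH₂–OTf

Identical carbon frameworks mean the comparison reduces to leaving-group quality.
A good leaving group is a weak base: the lower the pKₐ of its conjugate acid, the more readily it departs.
PhCH₂–N₂⁺ loses N₂: no meaningful conjugate acid; N₂ departs as an exceptionally stable neutral molecule
PhCH₂–OTf loses OTf⁻: pKₐ(CF₃SO₃H (triflic acid)) ≈ -14
PhCH₂–OMs loses OMs⁻: pKₐ(CH₃SO₃H (MsOH)) ≈ -1.9

PhCH₂–OMs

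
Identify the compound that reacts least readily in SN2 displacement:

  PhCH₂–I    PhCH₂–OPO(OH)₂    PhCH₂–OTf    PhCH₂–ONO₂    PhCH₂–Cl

Same R in every case — rank the leaving groups.
A good leaving group is a weak base: the lower the pKₐ of its conjugate acid, the more readily it departs.
PhCH₂–OTf loses OTf⁻: pKₐ(CF₃SO₃H (triflic acid)) ≈ -14
PhCH₂–I loses I⁻: pKₐ(HI) ≈ -10
PhCH₂–Cl loses Cl⁻: pKₐ(HCl) ≈ -7
PhCH₂–ONO₂ loses NO₃⁻: pKₐ(HNO₃) ≈ -1.3
PhCH₂–OPO(OH)₂ loses H₂PO₄⁻: pKₐ(H₃PO₄) ≈ 2.1

PhCH₂–OPO(OH)₂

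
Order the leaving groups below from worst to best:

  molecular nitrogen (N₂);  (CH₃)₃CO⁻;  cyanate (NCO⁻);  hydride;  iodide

A good leaving group is a weak base: the lower the pKₐ of its conjugate acid, the more readily it departs.
molecular nitrogen (N₂): no meaningful conjugate acid; N₂ departs as an exceptionally stable neutral molecule
iodide: pKₐ(HI) ≈ -10
cyanate (NCO⁻): pKₐ(HOCN) ≈ 3.5
(CH₃)₃CO⁻: pKₐ(t-BuOH) ≈ 18
hydride: pKₐ(H₂) ≈ 36
Listed from poorest to best leaving group as asked.

hydride < (CH₃)₃CO⁻ < cyanate (NCO⁻) < iodide < molecular nitrogen (N₂)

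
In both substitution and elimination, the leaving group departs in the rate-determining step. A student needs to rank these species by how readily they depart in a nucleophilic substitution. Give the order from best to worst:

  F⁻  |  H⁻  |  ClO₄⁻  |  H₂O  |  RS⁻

Rank by basicity of the departing species: weakest base leaves most easily.
ClO₄⁻: pKₐ(HClO₄) ≈ -10 — extremely weak base; rarely used for safety reasons
H₂O: pKₐ(H₃O⁺) ≈ -1.7 — neutral; leaves from a protonated alcohol (R–OH₂⁺)
F⁻: pKₐ(HF) ≈ 3.2 — small and strongly basic; the poor halide leaving group
RS⁻: pKₐ(RSH (a thiol)) ≈ 10.5 — moderately basic; rarely leaves without activation
H⁻: pKₐ(H₂) ≈ 36 — extremely strong base; leaves only in special hydride-transfer contexts

ClO₄⁻ > H₂O > F⁻ > RS⁻ > H⁻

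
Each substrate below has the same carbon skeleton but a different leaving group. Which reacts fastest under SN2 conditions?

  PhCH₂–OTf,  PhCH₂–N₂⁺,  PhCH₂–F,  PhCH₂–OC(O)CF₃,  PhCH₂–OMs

PhCH₂–N₂⁺

With the same alkyl group throughout, only the leaving group differentiates the rates.
Leaving-group ability tracks the stability of the departed species; conjugate-acid pKₐ is the usual yardstick (lower pKₐ → better LG).
PhCH₂–N₂⁺ loses N₂: no meaningful conjugate acid; N₂ departs as an exceptionally stable neutral molecule
PhCH₂–OTf loses OTf⁻: pKₐ(CF₃SO₃H (triflic acid)) ≈ -14
PhCH₂–OMs loses OMs⁻: pKₐ(CH₃SO₃H (MsOH)) ≈ -1.9
PhCH₂–OC(O)CF₃ loses CF₃COO⁻: pKₐ(CF₃COOH) ≈ 0.2
PhCH₂–F loses F⁻: pKₐ(HF) ≈ 3.2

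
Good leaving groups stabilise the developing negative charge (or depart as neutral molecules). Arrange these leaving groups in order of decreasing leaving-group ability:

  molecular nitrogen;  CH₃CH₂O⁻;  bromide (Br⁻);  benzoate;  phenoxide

molecular nitrogen > bromide (Br⁻) > benzoate > phenoxide > CH₃CH₂O⁻

Rank by basicity of the departing species: weakest base leaves most easily.
molecular nitrogen: no meaningful conjugate acid; N₂ departs as an exceptionally stable neutral molecule
bromide (Br⁻): pKₐ(HBr) ≈ -9
benzoate: pKₐ(C₆H₅COOH) ≈ 4.2 — aryl carboxylate
phenoxide: pKₐ(C₆H₅OH (phenol)) ≈ 10 — resonance into the ring helps, but still a poor LG
CH₃CH₂O⁻: pKₐ(CH₃CH₂OH) ≈ 16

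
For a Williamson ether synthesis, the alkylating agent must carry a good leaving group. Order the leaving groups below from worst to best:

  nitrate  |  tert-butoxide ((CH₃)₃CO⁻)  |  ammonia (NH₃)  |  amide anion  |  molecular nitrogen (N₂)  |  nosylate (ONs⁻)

The more stable X⁻ (or X) is on its own — i.e. the weaker a base it is — the better a leaving group it makes.
molecular nitrogen (N₂): no meaningful conjugate acid; N₂ departs as an exceptionally stable neutral molecule
nosylate (ONs⁻): pKₐ(p-O₂NC₆H₄SO₃H) ≈ -3.5
nitrate: pKₐ(HNO₃) ≈ -1.3 — resonance-delocalised over three oxygens
ammonia (NH₃): pKₐ(NH₄⁺) ≈ 9.2 — neutral but moderately basic; leaves from R–NH₃⁺
tert-butoxide ((CH₃)₃CO⁻): pKₐ(t-BuOH) ≈ 18
amide anion: pKₐ(NH₃) ≈ 38 — extremely strong base; never a leaving group
Listed from poorest to best leaving group as asked.

amide anion < tert-butoxide ((CH₃)₃CO⁻) < ammonia (NH₃) < nitrate < nosylate (ONs⁻) < molecular nitrogen (N₂)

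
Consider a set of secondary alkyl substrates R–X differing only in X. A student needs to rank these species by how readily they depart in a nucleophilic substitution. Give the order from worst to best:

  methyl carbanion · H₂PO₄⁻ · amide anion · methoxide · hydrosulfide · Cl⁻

Rank by basicity of the departing species: weakest base leaves most easily.
Cl⁻: pKₐ(HCl) ≈ -7 — moderately weak base
H₂PO₄⁻: pKₐ(H₃PO₄) ≈ 2.1 — moderate base; biological leaving group after further activation
hydrosulfide: pKₐ(H₂S) ≈ 7 — larger and more polarisable than the oxygen analogue
methoxide: pKₐ(CH₃OH) ≈ 15.5
amide anion: pKₐ(NH₃) ≈ 38
methyl carbanion: pKₐ(CH₄) ≈ 48
The question asks for worst first, so the sequence is read in increasing leaving-group ability.

methyl carbanion < amide anion < methoxide < hydrosulfide < H₂PO₄⁻ < Cl⁻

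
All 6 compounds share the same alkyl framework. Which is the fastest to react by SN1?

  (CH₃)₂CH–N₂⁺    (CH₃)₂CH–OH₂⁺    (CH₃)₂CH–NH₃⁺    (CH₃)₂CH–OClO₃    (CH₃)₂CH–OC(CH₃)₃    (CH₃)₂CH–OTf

(CH₃)₂CH–N₂⁺

The skeletons are identical, so relative rate is governed entirely by leaving-group ability.
A good leaving group is a weak base: the lower the pKₐ of its conjugate acid, the more readily it departs.
(CH₃)₂CH–N₂⁺ loses N₂: no meaningful conjugate acid; N₂ departs as an exceptionally stable neutral molecule
(CH₃)₂CH–OTf loses OTf⁻: pKₐ(CF₃SO₃H (triflic acid)) ≈ -14
(CH₃)₂CH–OClO₃ loses ClO₄⁻: pKₐ(HClO₄) ≈ -10
(CH₃)₂CH–OH₂⁺ loses H₂O: pKₐ(H₃O⁺) ≈ -1.7
(CH₃)₂CH–NH₃⁺ loses NH₃: pKₐ(NH₄⁺) ≈ 9.2
(CH₃)₂CH–OC(CH₃)₃ loses (CH₃)₃CO⁻: pKₐ(t-BuOH) ≈ 18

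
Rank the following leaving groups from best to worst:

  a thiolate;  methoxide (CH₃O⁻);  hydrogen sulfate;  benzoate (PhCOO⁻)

A good leaving group is a weak base: the lower the pKₐ of its conjugate acid, the more readily it departs.
hydrogen sulfate: pKₐ(H₂SO₄) ≈ -3 — conjugate base of a strong mineral acid
benzoate (PhCOO⁻): pKₐ(C₆H₅COOH) ≈ 4.2
a thiolate: pKₐ(RSH (a thiol)) ≈ 10.5 — moderately basic; rarely leaves without activation
methoxide (CH₃O⁻): pKₐ(CH₃OH) ≈ 15.5

hydrogen sulfate > benzoate (PhCOO⁻) > a thiolate > methoxide (CH₃O⁻)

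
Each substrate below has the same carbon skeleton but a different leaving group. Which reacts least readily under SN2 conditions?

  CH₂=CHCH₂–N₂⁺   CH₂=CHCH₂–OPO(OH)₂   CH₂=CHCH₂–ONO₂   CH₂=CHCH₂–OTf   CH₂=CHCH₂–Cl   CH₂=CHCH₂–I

CH₂=CHCH₂–OPO(OH)₂

With the same alkyl group throughout, only the leaving group differentiates the rates.
A good leaving group is a weak base: the lower the pKₐ of its conjugate acid, the more readily it departs.
CH₂=CHCH₂–N₂⁺ loses N₂: no meaningful conjugate acid; N₂ departs as an exceptionally stable neutral molecule
CH₂=CHCH₂–OTf loses OTf⁻: pKₐ(CF₃SO₃H (triflic acid)) ≈ -14
CH₂=CHCH₂–I loses I⁻: pKₐ(HI) ≈ -10
CH₂=CHCH₂–Cl loses Cl⁻: pKₐ(HCl) ≈ -7
CH₂=CHCH₂–ONO₂ loses NO₃⁻: pKₐ(HNO₃) ≈ -1.3
CH₂=CHCH₂–OPO(OH)₂ loses H₂PO₄⁻: pKₐ(H₃PO₄) ≈ 2.1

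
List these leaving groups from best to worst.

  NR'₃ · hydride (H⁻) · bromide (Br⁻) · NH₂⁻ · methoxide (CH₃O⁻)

bromide (Br⁻) > NR'₃ > methoxide (CH₃O⁻) > hydride (H⁻) > NH₂⁻

A good leaving group is a weak base: the lower the pKₐ of its conjugate acid, the more readily it departs.
bromide (Br⁻): pKₐ(HBr) ≈ -9
NR'₃: pKₐ(R'₃NH⁺) ≈ 10.7
methoxide (CH₃O⁻): pKₐ(CH₃OH) ≈ 15.5
hydride (H⁻): pKₐ(H₂) ≈ 36
NH₂⁻: pKₐ(NH₃) ≈ 38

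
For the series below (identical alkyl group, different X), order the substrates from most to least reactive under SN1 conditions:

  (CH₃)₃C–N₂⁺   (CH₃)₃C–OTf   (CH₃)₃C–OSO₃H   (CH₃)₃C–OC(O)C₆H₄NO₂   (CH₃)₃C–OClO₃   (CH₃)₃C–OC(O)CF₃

Identical carbon frameworks mean the comparison reduces to leaving-group quality.
Rank by basicity of the departing species: weakest base leaves most easily.
(CH₃)₃C–N₂⁺ loses N₂: no meaningful conjugate acid; N₂ departs as an exceptionally stable neutral molecule
(CH₃)₃C–OTf loses OTf⁻: pKₐ(CF₃SO₃H (triflic acid)) ≈ -14
(CH₃)₃C–OClO₃ loses ClO₄⁻: pKₐ(HClO₄) ≈ -10
(CH₃)₃C–OSO₃H loses HSO₄⁻: pKₐ(H₂SO₄) ≈ -3
(CH₃)₃C–OC(O)CF₃ loses CF₃COO⁻: pKₐ(CF₃COOH) ≈ 0.2
(CH₃)₃C–OC(O)C₆H₄NO₂ loses p-O₂N–C₆H₄–COO⁻: pKₐ(p-nitrobenzoic acid) ≈ 3.4

(CH₃)₃C–N₂⁺ > (CH₃)₃C–OTf > (CH₃)₃C–OClO₃ > (CH₃)₃C–OSO₃H > (CH₃)₃C–OC(O)CF₃ > (CH₃)₃C–OC(O)C₆H₄NO₂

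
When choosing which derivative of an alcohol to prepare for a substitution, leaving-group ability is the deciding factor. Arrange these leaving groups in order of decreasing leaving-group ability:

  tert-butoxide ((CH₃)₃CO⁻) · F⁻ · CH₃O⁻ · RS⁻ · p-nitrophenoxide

F⁻ > p-nitrophenoxide > RS⁻ > CH₃O⁻ > tert-butoxide ((CH₃)₃CO⁻)

Leaving-group ability tracks the stability of the departed species; conjugate-acid pKₐ is the usual yardstick (lower pKₐ → better LG).
F⁻: pKₐ(HF) ≈ 3.2 — small and strongly basic; the poor halide leaving group
p-nitrophenoxide: pKₐ(p-nitrophenol) ≈ 7.2 — nitro group delocalises the charge; the classic chromogenic LG
RS⁻: pKₐ(RSH (a thiol)) ≈ 10.5 — moderately basic; rarely leaves without activation
CH₃O⁻: pKₐ(CH₃OH) ≈ 15.5 — strong base; alkoxides do not leave unassisted
tert-butoxide ((CH₃)₃CO⁻): pKₐ(t-BuOH) ≈ 18 — bulky, strongly basic alkoxide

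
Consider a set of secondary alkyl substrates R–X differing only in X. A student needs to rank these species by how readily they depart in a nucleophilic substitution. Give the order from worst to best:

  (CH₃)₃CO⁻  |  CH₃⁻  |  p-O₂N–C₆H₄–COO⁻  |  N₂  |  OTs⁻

CH₃⁻ < (CH₃)₃CO⁻ < p-O₂N–C₆H₄–COO⁻ < OTs⁻ < N₂

Rank by basicity of the departing species: weakest base leaves most easily.
N₂: no meaningful conjugate acid; N₂ departs as an exceptionally stable neutral molecule
OTs⁻: pKₐ(p-CH₃C₆H₄SO₃H (TsOH)) ≈ -2.8
p-O₂N–C₆H₄–COO⁻: pKₐ(p-nitrobenzoic acid) ≈ 3.4
(CH₃)₃CO⁻: pKₐ(t-BuOH) ≈ 18
CH₃⁻: pKₐ(CH₄) ≈ 48
Reversing gives the worst-to-best order requested.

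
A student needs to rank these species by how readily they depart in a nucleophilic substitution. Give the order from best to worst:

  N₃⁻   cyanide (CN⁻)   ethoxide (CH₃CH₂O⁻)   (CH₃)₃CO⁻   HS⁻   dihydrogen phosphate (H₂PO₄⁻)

The more stable X⁻ (or X) is on its own — i.e. the weaker a base it is — the better a leaving group it makes.
dihydrogen phosphate (H₂PO₄⁻): pKₐ(H₃PO₄) ≈ 2.1
N₃⁻: pKₐ(HN₃) ≈ 4.7
HS⁻: pKₐ(H₂S) ≈ 7
cyanide (CN⁻): pKₐ(HCN) ≈ 9.2
ethoxide (CH₃CH₂O⁻): pKₐ(CH₃CH₂OH) ≈ 16
(CH₃)₃CO⁻: pKₐ(t-BuOH) ≈ 18

dihydrogen phosphate (H₂PO₄⁻) > N₃⁻ > HS⁻ > cyanide (CN⁻) > ethoxide (CH₃CH₂O⁻) > (CH₃)₃CO⁻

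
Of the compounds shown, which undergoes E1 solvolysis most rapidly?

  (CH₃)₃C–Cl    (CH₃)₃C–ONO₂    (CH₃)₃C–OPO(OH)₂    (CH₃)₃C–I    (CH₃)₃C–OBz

Same R in every case — rank the leaving groups.
The more stable X⁻ (or X) is on its own — i.e. the weaker a base it is — the better a leaving group it makes.
(CH₃)₃C–I loses I⁻: pKₐ(HI) ≈ -10
(CH₃)₃C–Cl loses Cl⁻: pKₐ(HCl) ≈ -7
(CH₃)₃C–ONO₂ loses NO₃⁻: pKₐ(HNO₃) ≈ -1.3
(CH₃)₃C–OPO(OH)₂ loses H₂PO₄⁻: pKₐ(H₃PO₄) ≈ 2.1
(CH₃)₃C–OBz loses PhCOO⁻: pKₐ(C₆H₅COOH) ≈ 4.2

(CH₃)₃C–I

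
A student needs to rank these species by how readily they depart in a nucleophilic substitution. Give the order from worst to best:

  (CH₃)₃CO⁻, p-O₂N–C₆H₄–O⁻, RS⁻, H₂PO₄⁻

H₂PO₄⁻: pKₐ(H₃PO₄) ≈ 2.1
p-O₂N–C₆H₄–O⁻: pKₐ(p-nitrophenol) ≈ 7.2
RS⁻: pKₐ(RSH (a thiol)) ≈ 10.5 — moderately basic; rarely leaves without activation
(CH₃)₃CO⁻: pKₐ(t-BuOH) ≈ 18 — bulky, strongly basic alkoxide
The question asks for worst first, so the sequence is read in increasing leaving-group ability.

(CH₃)₃CO⁻ < RS⁻ < p-O₂N–C₆H₄–O⁻ < H₂PO₄⁻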